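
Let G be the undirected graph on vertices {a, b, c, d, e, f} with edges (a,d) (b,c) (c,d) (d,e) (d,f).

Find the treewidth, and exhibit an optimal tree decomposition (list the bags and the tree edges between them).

Each bag holds 2 vertices, so the decomposition has width 1, which upper-bounds the treewidth. Since G has at least one edge (e.g. f–d), it is not an edgeless graph, so tw(G) ≥ 1. The upper and lower bounds meet at 1, so that is the treewidth.

Treewidth 1.
One optimal decomposition is:
Bags: B1 = {d, f}  B2 = {d, e}  B3 = {c, d}  B4 = {b, c}  B5 = {a, d}
Tree: B1–B2, B2–B3, B3–B4, B1–B5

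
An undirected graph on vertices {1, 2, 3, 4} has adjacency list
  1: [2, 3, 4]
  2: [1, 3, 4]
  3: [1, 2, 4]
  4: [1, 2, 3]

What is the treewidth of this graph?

A width-3 tree decomposition is:
Bags: B1 = {1, 2, 3, 4}
Tree: (single bag)
With just one bag of size 4, the width is 4 − 1 = 3, so tw(G) ≤ 3. Conversely, {1, 2, 3, 4} is a clique of size 4, and the vertices of any clique must share a bag in every tree decomposition; so some bag has ≥ 4 vertices and tw(G) ≥ 3. Combining the bounds, tw(G) = 3.

3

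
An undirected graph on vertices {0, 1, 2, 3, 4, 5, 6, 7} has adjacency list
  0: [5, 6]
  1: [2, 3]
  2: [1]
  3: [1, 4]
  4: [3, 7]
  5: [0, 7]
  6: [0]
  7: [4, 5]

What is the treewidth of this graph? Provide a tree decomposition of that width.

Treewidth 1.
One such decomposition:
Bags: B1 = {0, 6}  B2 = {0, 5}  B3 = {5, 7}  B4 = {4, 7}  B5 = {3, 4}  B6 = {1, 3}  B7 = {1, 2}
Tree: B1–B2, B2–B3, B3–B4, B4–B5, B5–B6, B6–B7

Each bag holds 2 vertices, so the decomposition has width 1, which upper-bounds the treewidth. Any graph with an edge has treewidth ≥ 1, and G has the edge 6–0. Combining the bounds, tw(G) = 1.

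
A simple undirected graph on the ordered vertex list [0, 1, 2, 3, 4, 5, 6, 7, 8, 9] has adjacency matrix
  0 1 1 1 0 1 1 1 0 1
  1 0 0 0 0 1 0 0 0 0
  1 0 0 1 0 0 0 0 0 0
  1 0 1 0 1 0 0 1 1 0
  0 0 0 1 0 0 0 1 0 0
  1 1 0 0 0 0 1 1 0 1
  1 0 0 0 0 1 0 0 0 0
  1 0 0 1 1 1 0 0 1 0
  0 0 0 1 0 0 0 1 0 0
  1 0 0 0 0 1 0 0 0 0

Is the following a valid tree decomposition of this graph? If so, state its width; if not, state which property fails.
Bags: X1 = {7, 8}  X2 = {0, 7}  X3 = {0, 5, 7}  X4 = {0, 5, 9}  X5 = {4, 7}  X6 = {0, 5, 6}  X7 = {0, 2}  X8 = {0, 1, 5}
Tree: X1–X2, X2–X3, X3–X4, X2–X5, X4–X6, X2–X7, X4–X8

A tree decomposition must satisfy three properties: every vertex lies in some bag; for every edge, both endpoints lie together in some bag; and for every vertex, the bags containing it form a connected subtree. Here vertex 3 appears in no bag, so the decomposition is invalid.

No — vertex 3 appears in no bag.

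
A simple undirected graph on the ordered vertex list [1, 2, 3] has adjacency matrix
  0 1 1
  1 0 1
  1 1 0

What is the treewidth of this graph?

A width-2 tree decomposition is:
Bags: B1 = {1, 2, 3}
Tree: (single bag)
With just one bag of size 3, the width is 3 − 1 = 2, so tw(G) ≤ 2. For the lower bound, the 3 vertices {1, 2, 3} are pairwise adjacent, and any tree decomposition puts a clique entirely inside one bag — forcing width ≥ 2. The upper and lower bounds meet at 2, so that is the treewidth.

2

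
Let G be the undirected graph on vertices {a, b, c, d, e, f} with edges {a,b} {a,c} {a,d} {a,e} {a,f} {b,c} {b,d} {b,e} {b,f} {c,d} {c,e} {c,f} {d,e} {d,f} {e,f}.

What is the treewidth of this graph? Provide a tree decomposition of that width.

With just one bag of size 6, the width is 6 − 1 = 5, so tw(G) ≤ 5. On the other hand G contains the 6-clique {a, b, c, d, e, f}. A clique must lie in a single bag of any decomposition, so no decomposition can have width below 5. Therefore the treewidth is 5.

Treewidth 5.
One optimal decomposition is:
Bags: B1 = {a, b, c, d, e, f}
Tree: (single bag)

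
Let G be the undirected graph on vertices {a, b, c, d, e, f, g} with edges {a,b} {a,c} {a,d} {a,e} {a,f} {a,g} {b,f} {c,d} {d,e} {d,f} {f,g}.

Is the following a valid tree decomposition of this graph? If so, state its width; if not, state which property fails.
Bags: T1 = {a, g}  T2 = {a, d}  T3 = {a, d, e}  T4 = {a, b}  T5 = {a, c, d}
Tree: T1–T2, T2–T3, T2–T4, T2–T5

No — vertex f appears in no bag.

A tree decomposition must satisfy three properties: every vertex lies in some bag; for every edge, both endpoints lie together in some bag; and for every vertex, the bags containing it form a connected subtree. Here vertex f appears in no bag, so the decomposition is invalid.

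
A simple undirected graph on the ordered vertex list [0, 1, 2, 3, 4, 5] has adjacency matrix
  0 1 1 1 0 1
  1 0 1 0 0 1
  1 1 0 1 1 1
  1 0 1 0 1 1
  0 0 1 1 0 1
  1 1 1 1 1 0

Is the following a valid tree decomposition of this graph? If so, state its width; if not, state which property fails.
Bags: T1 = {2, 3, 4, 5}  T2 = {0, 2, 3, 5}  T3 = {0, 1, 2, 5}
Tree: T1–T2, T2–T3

Vertex coverage: the bags together contain {0, 1, 2, 3, 4, 5}, the full vertex set. Edge coverage: each edge of G has both endpoints in at least one bag. Running intersection: for every vertex, the bags containing it form a connected subtree. All three properties hold, so this is a valid tree decomposition of width max|bag| − 1 = 3, and hence tw(G) ≤ 3.

Yes; width 3.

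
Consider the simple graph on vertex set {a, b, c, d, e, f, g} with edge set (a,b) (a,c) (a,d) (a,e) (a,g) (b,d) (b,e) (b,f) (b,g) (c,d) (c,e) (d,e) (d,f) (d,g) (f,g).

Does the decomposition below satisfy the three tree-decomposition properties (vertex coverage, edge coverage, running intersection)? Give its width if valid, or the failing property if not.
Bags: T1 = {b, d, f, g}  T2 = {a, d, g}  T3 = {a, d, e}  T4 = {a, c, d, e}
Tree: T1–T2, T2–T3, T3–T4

A tree decomposition must satisfy three properties: every vertex lies in some bag; for every edge, both endpoints lie together in some bag; and for every vertex, the bags containing it form a connected subtree. Here edge (b,a) lies in no bag, so the decomposition is invalid.

No — edge (b,a) lies in no bag.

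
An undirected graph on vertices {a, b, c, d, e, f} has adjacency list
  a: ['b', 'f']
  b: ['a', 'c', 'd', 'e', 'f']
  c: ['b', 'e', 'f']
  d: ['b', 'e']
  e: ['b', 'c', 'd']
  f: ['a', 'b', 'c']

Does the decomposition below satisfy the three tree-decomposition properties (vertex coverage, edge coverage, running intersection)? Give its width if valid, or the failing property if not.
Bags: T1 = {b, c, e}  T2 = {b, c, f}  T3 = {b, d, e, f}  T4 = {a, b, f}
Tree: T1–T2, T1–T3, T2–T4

No — bags containing vertex f are not connected in the tree.

A tree decomposition must satisfy three properties: every vertex lies in some bag; for every edge, both endpoints lie together in some bag; and for every vertex, the bags containing it form a connected subtree. Here bags containing vertex f are not connected in the tree, so the decomposition is invalid.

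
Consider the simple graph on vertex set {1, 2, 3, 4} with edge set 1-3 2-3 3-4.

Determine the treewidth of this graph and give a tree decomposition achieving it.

Every bag has size at most 2, so the width is 2 − 1 = 1 and tw(G) ≤ 1. G has an edge, so its treewidth is at least 1. Hence tw(G) = 1 exactly.

Treewidth 1.
Bags: B1 = {1, 3}  B2 = {3, 4}  B3 = {2, 3}
Tree: B1–B2, B2–B3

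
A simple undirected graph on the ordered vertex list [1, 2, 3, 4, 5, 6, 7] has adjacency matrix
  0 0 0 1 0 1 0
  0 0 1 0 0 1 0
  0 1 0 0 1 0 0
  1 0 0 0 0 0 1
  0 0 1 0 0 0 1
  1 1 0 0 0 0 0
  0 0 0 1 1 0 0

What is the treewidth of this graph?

A width-2 tree decomposition is:
Bags: B1 = {2, 3, 6}  B2 = {3, 5, 6}  B3 = {5, 6, 7}  B4 = {4, 6, 7}  B5 = {1, 4, 6}
Tree: B1–B2, B2–B3, B3–B4, B4–B5
Every bag has size at most 3, so the width is 3 − 1 = 2 and tw(G) ≤ 2. For the lower bound, G contains the cycle 6–2–3–5–7–4–1–6, so G is not a forest; only forests have treewidth ≤ 1, hence tw(G) ≥ 2. Combining the bounds, tw(G) = 2.

2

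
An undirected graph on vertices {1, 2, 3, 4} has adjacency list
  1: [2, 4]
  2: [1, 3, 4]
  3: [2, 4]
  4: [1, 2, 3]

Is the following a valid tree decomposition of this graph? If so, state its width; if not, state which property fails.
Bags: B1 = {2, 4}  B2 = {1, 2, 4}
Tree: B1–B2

A tree decomposition must satisfy three properties: every vertex lies in some bag; for every edge, both endpoints lie together in some bag; and for every vertex, the bags containing it form a connected subtree. Here vertex 3 appears in no bag, so the decomposition is invalid.

No — vertex 3 appears in no bag.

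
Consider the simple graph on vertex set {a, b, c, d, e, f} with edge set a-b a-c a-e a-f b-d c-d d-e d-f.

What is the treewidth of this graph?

2

A width-2 tree decomposition is:
Bags: B1 = {a, d, e}  B2 = {a, b, d}  B3 = {a, c, d}  B4 = {a, d, f}
Tree: B1–B2, B2–B3, B3–B4
Every bag has size at most 3, so the width is 3 − 1 = 2 and tw(G) ≤ 2. For the lower bound, G contains the cycle a–e–d–b–a, so G is not a forest; only forests have treewidth ≤ 1, hence tw(G) ≥ 2. The upper and lower bounds meet at 2, so that is the treewidth.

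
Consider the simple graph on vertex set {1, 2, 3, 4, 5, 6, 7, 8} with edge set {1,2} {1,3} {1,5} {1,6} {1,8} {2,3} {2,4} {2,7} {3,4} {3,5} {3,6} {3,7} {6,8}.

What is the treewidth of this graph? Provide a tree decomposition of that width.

Every bag has size at most 3, so the width is 3 − 1 = 2 and tw(G) ≤ 2. Conversely, {1, 6, 8} is a clique of size 3, and the vertices of any clique must share a bag in every tree decomposition; so some bag has ≥ 3 vertices and tw(G) ≥ 2. Therefore the treewidth is 2.

Treewidth 2.
Bags: B1 = {1, 3, 6}  B2 = {1, 3, 5}  B3 = {1, 2, 3}  B4 = {1, 6, 8}  B5 = {2, 3, 4}  B6 = {2, 3, 7}
Tree: B1–B2, B2–B3, B1–B4, B3–B5, B5–B6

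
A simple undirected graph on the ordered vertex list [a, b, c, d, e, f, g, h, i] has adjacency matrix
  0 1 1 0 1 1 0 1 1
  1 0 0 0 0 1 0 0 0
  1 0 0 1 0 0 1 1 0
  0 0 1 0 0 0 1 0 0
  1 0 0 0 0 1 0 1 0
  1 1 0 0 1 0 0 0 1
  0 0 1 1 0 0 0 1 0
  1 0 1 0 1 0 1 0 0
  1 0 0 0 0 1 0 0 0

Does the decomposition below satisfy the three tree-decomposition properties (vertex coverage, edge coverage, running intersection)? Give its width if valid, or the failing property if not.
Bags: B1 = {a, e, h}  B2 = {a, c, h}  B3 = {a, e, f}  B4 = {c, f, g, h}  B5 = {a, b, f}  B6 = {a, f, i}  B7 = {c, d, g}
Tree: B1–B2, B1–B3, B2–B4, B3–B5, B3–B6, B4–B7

No — bags containing vertex f are not connected in the tree.

A tree decomposition must satisfy three properties: every vertex lies in some bag; for every edge, both endpoints lie together in some bag; and for every vertex, the bags containing it form a connected subtree. Here bags containing vertex f are not connected in the tree, so the decomposition is invalid.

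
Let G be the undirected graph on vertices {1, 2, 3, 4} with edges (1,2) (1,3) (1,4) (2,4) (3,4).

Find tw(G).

A width-2 tree decomposition is:
Bags: B1 = {1, 3, 4}  B2 = {1, 2, 4}
Tree: B1–B2
Each bag holds 3 vertices, so the decomposition has width 2, which upper-bounds the treewidth. Conversely, {1, 2, 4} is a clique of size 3, and the vertices of any clique must share a bag in every tree decomposition; so some bag has ≥ 3 vertices and tw(G) ≥ 2. Hence tw(G) = 2 exactly.

2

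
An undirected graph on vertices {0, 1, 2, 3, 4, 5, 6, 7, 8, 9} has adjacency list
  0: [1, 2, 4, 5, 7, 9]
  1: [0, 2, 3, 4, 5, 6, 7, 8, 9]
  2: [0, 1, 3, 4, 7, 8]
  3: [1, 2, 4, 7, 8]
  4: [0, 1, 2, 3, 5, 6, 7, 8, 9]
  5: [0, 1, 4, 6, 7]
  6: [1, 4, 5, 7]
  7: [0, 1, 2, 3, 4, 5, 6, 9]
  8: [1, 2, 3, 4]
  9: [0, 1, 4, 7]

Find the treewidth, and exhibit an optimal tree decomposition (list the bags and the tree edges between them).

Every bag has size at most 5, so the width is 5 − 1 = 4 and tw(G) ≤ 4. For the lower bound, the 5 vertices {1, 2, 3, 4, 8} are pairwise adjacent, and any tree decomposition puts a clique entirely inside one bag — forcing width ≥ 4. Therefore the treewidth is 4.

Treewidth 4.
Bags: B1 = {0, 1, 4, 7, 9}  B2 = {0, 1, 4, 5, 7}  B3 = {1, 4, 5, 6, 7}  B4 = {0, 1, 2, 4, 7}  B5 = {1, 2, 3, 4, 7}  B6 = {1, 2, 3, 4, 8}
Tree: B1–B2, B2–B3, B1–B4, B4–B5, B5–B6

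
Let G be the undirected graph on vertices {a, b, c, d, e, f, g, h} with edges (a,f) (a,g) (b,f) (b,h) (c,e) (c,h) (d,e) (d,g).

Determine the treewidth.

2

A width-2 tree decomposition is:
Bags: B1 = {a, b, f}  B2 = {a, b, g}  B3 = {b, d, g}  B4 = {b, d, e}  B5 = {b, c, e}  B6 = {b, c, h}
Tree: B1–B2, B2–B3, B3–B4, B4–B5, B5–B6
Every bag has size at most 3, so the width is 3 − 1 = 2 and tw(G) ≤ 2. Since b–f–a–g–d–e–c–h–b is a cycle in G, G is not acyclic. Forests are exactly the graphs of treewidth ≤ 1, so tw(G) ≥ 2. Hence tw(G) = 2 exactly.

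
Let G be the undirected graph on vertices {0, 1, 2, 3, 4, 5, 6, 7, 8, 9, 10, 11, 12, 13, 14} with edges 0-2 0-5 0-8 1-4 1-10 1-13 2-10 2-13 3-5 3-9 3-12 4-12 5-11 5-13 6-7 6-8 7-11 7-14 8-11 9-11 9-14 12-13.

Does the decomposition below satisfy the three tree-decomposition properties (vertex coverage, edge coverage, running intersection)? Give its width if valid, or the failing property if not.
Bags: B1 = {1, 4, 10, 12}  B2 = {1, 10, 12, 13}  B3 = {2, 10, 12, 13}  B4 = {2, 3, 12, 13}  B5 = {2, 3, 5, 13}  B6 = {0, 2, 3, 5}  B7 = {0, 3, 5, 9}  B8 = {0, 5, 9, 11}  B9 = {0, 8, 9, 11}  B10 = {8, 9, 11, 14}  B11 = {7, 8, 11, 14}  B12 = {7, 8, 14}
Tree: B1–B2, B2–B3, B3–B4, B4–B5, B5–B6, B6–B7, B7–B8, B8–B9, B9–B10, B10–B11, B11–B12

A tree decomposition must satisfy three properties: every vertex lies in some bag; for every edge, both endpoints lie together in some bag; and for every vertex, the bags containing it form a connected subtree. Here vertex 6 appears in no bag, so the decomposition is invalid.

No — vertex 6 appears in no bag.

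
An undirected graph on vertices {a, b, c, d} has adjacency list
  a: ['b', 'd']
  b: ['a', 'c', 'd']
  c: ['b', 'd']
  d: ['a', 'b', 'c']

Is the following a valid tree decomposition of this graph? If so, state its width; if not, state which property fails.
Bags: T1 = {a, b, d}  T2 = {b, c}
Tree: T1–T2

No — edge (d,c) lies in no bag.

A tree decomposition must satisfy three properties: every vertex lies in some bag; for every edge, both endpoints lie together in some bag; and for every vertex, the bags containing it form a connected subtree. Here edge (d,c) lies in no bag, so the decomposition is invalid.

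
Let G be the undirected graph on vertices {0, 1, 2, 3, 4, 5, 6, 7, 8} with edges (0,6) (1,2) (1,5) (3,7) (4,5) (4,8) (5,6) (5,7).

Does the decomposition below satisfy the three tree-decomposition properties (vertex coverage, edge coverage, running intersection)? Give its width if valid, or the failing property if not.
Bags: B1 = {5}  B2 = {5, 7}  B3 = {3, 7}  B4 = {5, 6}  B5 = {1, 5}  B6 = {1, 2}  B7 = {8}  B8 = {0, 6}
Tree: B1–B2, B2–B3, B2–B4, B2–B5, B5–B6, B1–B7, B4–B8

A tree decomposition must satisfy three properties: every vertex lies in some bag; for every edge, both endpoints lie together in some bag; and for every vertex, the bags containing it form a connected subtree. Here vertex 4 appears in no bag, so the decomposition is invalid.

No — vertex 4 appears in no bag.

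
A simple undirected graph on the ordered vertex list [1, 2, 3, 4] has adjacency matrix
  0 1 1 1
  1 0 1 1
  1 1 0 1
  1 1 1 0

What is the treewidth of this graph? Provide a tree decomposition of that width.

With just one bag of size 4, the width is 4 − 1 = 3, so tw(G) ≤ 3. For the lower bound, the 4 vertices {1, 2, 3, 4} are pairwise adjacent, and any tree decomposition puts a clique entirely inside one bag — forcing width ≥ 3. The upper and lower bounds meet at 3, so that is the treewidth.

Treewidth 3.
One such decomposition:
Bags: B1 = {1, 2, 3, 4}
Tree: (single bag)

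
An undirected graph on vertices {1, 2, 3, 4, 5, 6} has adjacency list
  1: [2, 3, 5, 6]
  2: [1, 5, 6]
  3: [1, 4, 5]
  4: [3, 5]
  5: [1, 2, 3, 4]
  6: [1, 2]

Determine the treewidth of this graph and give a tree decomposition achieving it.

The largest bag has 3 vertices, giving width 2; this decomposition certifies tw(G) ≤ 2. On the other hand G contains the 3-clique {1, 2, 5}. A clique must lie in a single bag of any decomposition, so no decomposition can have width below 2. Therefore the treewidth is 2.

Treewidth 2.
Bags: B1 = {1, 3, 5}  B2 = {3, 4, 5}  B3 = {1, 2, 5}  B4 = {1, 2, 6}
Tree: B1–B2, B1–B3, B3–B4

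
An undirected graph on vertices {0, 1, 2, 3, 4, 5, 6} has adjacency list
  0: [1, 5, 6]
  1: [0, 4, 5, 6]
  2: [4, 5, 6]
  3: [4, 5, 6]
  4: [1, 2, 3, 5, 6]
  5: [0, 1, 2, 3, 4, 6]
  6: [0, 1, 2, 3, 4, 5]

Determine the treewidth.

A width-3 tree decomposition is:
Bags: B1 = {1, 4, 5, 6}  B2 = {0, 1, 5, 6}  B3 = {2, 4, 5, 6}  B4 = {3, 4, 5, 6}
Tree: B1–B2, B1–B3, B3–B4
Every bag has size at most 4, so the width is 4 − 1 = 3 and tw(G) ≤ 3. For the lower bound, the 4 vertices {0, 1, 5, 6} are pairwise adjacent, and any tree decomposition puts a clique entirely inside one bag — forcing width ≥ 3. Combining the bounds, tw(G) = 3.

3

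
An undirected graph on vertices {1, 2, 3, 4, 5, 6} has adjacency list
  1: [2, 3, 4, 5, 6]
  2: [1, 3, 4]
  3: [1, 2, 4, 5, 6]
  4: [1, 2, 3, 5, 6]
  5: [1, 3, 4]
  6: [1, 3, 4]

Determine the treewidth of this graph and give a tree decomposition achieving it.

Treewidth 3.
One optimal decomposition is:
Bags: B1 = {1, 3, 4, 6}  B2 = {1, 2, 3, 4}  B3 = {1, 3, 4, 5}
Tree: B1–B2, B1–B3

The largest bag has 4 vertices, giving width 3; this decomposition certifies tw(G) ≤ 3. On the other hand G contains the 4-clique {1, 2, 3, 4}. A clique must lie in a single bag of any decomposition, so no decomposition can have width below 3. Hence tw(G) = 3 exactly.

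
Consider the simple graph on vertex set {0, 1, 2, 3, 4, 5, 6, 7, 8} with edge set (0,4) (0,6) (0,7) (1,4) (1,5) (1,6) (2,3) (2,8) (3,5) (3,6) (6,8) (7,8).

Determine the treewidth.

3

A width-3 tree decomposition is:
Bags: B1 = {0, 1, 4, 7}  B2 = {0, 1, 6, 7}  B3 = {1, 6, 7, 8}  B4 = {1, 5, 6, 8}  B5 = {3, 5, 6, 8}  B6 = {2, 3, 5, 8}
Tree: B1–B2, B2–B3, B3–B4, B4–B5, B5–B6
Every bag has size at most 4, so the width is 4 − 1 = 3 and tw(G) ≤ 3. For the lower bound: the 4 vertex sets {0,4,7}, {1}, {6}, {2,3,5,8} are disjoint, each induces a connected subgraph, and every pair is joined by at least one edge of G. Contracting each set to a single vertex therefore yields K_{4} as a minor, and since treewidth is minor-monotone, tw(G) ≥ tw(K_{4}) = 3. Hence tw(G) = 3 exactly.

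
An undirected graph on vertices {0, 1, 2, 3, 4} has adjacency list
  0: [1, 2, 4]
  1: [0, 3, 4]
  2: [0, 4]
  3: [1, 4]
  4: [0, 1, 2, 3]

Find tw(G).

A width-2 tree decomposition is:
Bags: B1 = {0, 1, 4}  B2 = {0, 2, 4}  B3 = {1, 3, 4}
Tree: B1–B2, B1–B3
The largest bag has 3 vertices, giving width 2; this decomposition certifies tw(G) ≤ 2. For the lower bound, the 3 vertices {0, 1, 4} are pairwise adjacent, and any tree decomposition puts a clique entirely inside one bag — forcing width ≥ 2. Combining the bounds, tw(G) = 2.

2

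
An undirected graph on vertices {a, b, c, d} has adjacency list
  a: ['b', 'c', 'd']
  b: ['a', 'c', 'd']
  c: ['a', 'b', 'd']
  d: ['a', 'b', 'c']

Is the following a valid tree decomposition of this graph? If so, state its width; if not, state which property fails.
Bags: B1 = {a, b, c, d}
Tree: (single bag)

Every vertex of G appears in some bag (union = {a, b, c, d}); every edge is covered by a bag; and for each vertex v the set of bags containing v is connected in the bag tree. The decomposition is therefore valid. The largest bag has 4 vertices, so the width is 3.

Yes; width 3.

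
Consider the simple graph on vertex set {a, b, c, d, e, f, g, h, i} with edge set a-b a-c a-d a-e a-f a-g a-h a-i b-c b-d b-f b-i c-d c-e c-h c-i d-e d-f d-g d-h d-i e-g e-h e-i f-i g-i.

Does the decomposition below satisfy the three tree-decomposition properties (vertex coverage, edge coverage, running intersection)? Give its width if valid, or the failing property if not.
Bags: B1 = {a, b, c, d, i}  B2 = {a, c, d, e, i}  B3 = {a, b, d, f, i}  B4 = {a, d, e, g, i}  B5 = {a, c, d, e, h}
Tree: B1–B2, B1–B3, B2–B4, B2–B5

Yes; width 4.

Checking the three conditions: (i) the bags cover all of {a, b, c, d, e, f, g, h, i}; (ii) for each edge, some bag contains both endpoints; (iii) the bags containing any fixed vertex form a subtree. All hold, so the decomposition is valid with width 5 − 1 = 4.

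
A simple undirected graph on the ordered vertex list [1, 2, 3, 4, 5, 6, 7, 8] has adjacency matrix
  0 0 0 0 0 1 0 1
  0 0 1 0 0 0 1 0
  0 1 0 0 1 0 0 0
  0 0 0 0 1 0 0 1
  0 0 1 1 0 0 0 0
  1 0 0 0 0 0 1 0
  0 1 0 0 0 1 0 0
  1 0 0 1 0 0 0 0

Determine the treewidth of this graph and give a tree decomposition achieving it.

Treewidth 2.
Bags: B1 = {1, 4, 8}  B2 = {1, 4, 6}  B3 = {4, 6, 7}  B4 = {2, 4, 7}  B5 = {2, 3, 4}  B6 = {3, 4, 5}
Tree: B1–B2, B2–B3, B3–B4, B4–B5, B5–B6

The largest bag has 3 vertices, giving width 2; this decomposition certifies tw(G) ≤ 2. For the lower bound, G contains the cycle 4–8–1–6–7–2–3–5–4, so G is not a forest; only forests have treewidth ≤ 1, hence tw(G) ≥ 2. The upper and lower bounds meet at 2, so that is the treewidth.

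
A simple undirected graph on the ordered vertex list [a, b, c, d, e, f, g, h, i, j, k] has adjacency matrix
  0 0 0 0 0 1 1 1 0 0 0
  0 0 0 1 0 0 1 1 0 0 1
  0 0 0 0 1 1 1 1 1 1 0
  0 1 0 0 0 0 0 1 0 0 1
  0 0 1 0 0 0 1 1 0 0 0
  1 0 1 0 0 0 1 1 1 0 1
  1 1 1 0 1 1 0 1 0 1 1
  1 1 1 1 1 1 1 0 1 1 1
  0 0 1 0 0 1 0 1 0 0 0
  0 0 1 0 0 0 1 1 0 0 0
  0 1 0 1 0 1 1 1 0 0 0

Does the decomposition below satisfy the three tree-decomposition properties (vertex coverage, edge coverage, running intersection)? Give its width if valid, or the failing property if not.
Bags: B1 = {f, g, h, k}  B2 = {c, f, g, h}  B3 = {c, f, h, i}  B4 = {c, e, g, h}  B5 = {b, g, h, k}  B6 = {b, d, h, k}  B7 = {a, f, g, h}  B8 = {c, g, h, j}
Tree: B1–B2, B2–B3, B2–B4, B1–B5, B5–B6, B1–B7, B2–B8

Vertex coverage: the bags together contain {a, b, c, d, e, f, g, h, i, j, k}, the full vertex set. Edge coverage: each edge of G has both endpoints in at least one bag. Running intersection: for every vertex, the bags containing it form a connected subtree. All three properties hold, so this is a valid tree decomposition of width max|bag| − 1 = 3, and hence tw(G) ≤ 3.

Yes; width 3.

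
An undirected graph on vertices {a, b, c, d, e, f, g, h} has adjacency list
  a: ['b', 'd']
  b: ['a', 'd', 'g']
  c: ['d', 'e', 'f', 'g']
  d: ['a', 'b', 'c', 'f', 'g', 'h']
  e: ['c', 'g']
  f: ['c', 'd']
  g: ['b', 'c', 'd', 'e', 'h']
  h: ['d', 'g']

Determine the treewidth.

2

A width-2 tree decomposition is:
Bags: B1 = {c, e, g}  B2 = {c, d, g}  B3 = {c, d, f}  B4 = {b, d, g}  B5 = {a, b, d}  B6 = {d, g, h}
Tree: B1–B2, B2–B3, B2–B4, B4–B5, B2–B6
Each bag holds 3 vertices, so the decomposition has width 2, which upper-bounds the treewidth. Conversely, {d, g, h} is a clique of size 3, and the vertices of any clique must share a bag in every tree decomposition; so some bag has ≥ 3 vertices and tw(G) ≥ 2. Therefore the treewidth is 2.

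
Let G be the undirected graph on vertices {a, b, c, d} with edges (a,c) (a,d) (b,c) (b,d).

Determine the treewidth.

A width-2 tree decomposition is:
Bags: B1 = {a, c, d}  B2 = {b, c, d}
Tree: B1–B2
The largest bag has 3 vertices, giving width 2; this decomposition certifies tw(G) ≤ 2. The edges c–a–d–b–c form a cycle, so G is not a tree and its treewidth is at least 2. Therefore the treewidth is 2.

2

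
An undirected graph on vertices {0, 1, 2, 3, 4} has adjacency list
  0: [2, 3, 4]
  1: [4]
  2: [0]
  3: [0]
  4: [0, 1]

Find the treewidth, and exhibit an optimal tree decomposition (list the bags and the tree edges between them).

Every bag has size at most 2, so the width is 2 − 1 = 1 and tw(G) ≤ 1. Any graph with an edge has treewidth ≥ 1, and G has the edge 4–0. Combining the bounds, tw(G) = 1.

Treewidth 1.
Bags: B1 = {0, 4}  B2 = {0, 2}  B3 = {0, 3}  B4 = {1, 4}
Tree: B1–B2, B1–B3, B1–B4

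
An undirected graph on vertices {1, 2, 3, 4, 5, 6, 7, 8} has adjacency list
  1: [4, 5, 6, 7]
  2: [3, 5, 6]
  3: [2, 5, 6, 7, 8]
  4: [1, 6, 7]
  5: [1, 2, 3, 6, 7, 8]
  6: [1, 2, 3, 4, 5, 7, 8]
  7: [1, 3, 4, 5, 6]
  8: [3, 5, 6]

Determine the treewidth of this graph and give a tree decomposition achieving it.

Treewidth 3.
Bags: B1 = {3, 5, 6, 7}  B2 = {1, 5, 6, 7}  B3 = {1, 4, 6, 7}  B4 = {3, 5, 6, 8}  B5 = {2, 3, 5, 6}
Tree: B1–B2, B2–B3, B1–B4, B1–B5

The largest bag has 4 vertices, giving width 3; this decomposition certifies tw(G) ≤ 3. For the lower bound, the 4 vertices {1, 4, 6, 7} are pairwise adjacent, and any tree decomposition puts a clique entirely inside one bag — forcing width ≥ 3. The upper and lower bounds meet at 3, so that is the treewidth.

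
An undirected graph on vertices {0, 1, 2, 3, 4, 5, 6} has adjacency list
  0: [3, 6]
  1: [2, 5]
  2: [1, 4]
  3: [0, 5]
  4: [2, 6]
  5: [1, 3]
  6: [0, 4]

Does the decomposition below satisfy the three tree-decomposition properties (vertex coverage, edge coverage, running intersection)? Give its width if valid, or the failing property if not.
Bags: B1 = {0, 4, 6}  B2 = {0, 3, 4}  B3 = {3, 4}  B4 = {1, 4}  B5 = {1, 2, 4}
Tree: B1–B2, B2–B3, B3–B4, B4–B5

A tree decomposition must satisfy three properties: every vertex lies in some bag; for every edge, both endpoints lie together in some bag; and for every vertex, the bags containing it form a connected subtree. Here vertex 5 appears in no bag, so the decomposition is invalid.

No — vertex 5 appears in no bag.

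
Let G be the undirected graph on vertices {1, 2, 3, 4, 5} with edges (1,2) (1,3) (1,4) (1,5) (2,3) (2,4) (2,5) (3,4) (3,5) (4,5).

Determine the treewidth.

A width-4 tree decomposition is:
Bags: B1 = {1, 2, 3, 4, 5}
Tree: (single bag)
A single bag containing all 5 vertices is trivially a valid decomposition of width 4. On the other hand G contains the 5-clique {1, 2, 3, 4, 5}. A clique must lie in a single bag of any decomposition, so no decomposition can have width below 4. The upper and lower bounds meet at 4, so that is the treewidth.

4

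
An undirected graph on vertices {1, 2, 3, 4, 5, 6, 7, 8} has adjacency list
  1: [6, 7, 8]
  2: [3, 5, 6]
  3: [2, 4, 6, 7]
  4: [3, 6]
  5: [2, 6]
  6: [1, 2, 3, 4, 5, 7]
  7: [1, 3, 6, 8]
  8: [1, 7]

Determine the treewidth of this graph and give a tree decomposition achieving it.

Every bag has size at most 3, so the width is 3 − 1 = 2 and tw(G) ≤ 2. Conversely, {1, 7, 8} is a clique of size 3, and the vertices of any clique must share a bag in every tree decomposition; so some bag has ≥ 3 vertices and tw(G) ≥ 2. Therefore the treewidth is 2.

Treewidth 2.
One such decomposition:
Bags: B1 = {3, 4, 6}  B2 = {2, 3, 6}  B3 = {3, 6, 7}  B4 = {1, 6, 7}  B5 = {2, 5, 6}  B6 = {1, 7, 8}
Tree: B1–B2, B2–B3, B3–B4, B2–B5, B4–B6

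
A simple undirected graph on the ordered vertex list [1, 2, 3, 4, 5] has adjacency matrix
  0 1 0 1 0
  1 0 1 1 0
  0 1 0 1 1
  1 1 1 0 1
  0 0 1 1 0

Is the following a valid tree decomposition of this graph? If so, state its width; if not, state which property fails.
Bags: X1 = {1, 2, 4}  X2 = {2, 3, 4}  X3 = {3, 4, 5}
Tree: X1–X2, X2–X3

Vertex coverage: the bags together contain {1, 2, 3, 4, 5}, the full vertex set. Edge coverage: each edge of G has both endpoints in at least one bag. Running intersection: for every vertex, the bags containing it form a connected subtree. All three properties hold, so this is a valid tree decomposition of width max|bag| − 1 = 2, and hence tw(G) ≤ 2.

Yes; width 2.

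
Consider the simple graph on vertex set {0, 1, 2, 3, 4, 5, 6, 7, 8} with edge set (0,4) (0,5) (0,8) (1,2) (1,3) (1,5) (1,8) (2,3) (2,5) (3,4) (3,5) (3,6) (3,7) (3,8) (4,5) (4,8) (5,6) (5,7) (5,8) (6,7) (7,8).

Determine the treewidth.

3

A width-3 tree decomposition is:
Bags: B1 = {3, 4, 5, 8}  B2 = {1, 3, 5, 8}  B3 = {1, 2, 3, 5}  B4 = {3, 5, 7, 8}  B5 = {0, 4, 5, 8}  B6 = {3, 5, 6, 7}
Tree: B1–B2, B2–B3, B1–B4, B1–B5, B4–B6
Each bag holds 4 vertices, so the decomposition has width 3, which upper-bounds the treewidth. For the lower bound, the 4 vertices {0, 4, 5, 8} are pairwise adjacent, and any tree decomposition puts a clique entirely inside one bag — forcing width ≥ 3. Hence tw(G) = 3 exactly.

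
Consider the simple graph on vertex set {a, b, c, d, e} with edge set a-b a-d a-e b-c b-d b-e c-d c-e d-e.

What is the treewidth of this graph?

A width-3 tree decomposition is:
Bags: B1 = {b, c, d, e}  B2 = {a, b, d, e}
Tree: B1–B2
Each bag holds 4 vertices, so the decomposition has width 3, which upper-bounds the treewidth. Conversely, {b, c, d, e} is a clique of size 4, and the vertices of any clique must share a bag in every tree decomposition; so some bag has ≥ 4 vertices and tw(G) ≥ 3. Combining the bounds, tw(G) = 3.

3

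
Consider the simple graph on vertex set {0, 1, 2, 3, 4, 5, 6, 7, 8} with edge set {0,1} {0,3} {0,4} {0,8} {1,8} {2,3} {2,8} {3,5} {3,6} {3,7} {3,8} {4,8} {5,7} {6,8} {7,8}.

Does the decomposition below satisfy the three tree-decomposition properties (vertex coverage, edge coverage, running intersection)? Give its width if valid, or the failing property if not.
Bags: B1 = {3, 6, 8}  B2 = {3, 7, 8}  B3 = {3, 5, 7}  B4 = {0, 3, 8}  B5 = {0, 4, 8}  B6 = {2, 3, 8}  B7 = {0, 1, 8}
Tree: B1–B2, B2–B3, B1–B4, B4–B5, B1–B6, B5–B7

Vertex coverage: the bags together contain {0, 1, 2, 3, 4, 5, 6, 7, 8}, the full vertex set. Edge coverage: each edge of G has both endpoints in at least one bag. Running intersection: for every vertex, the bags containing it form a connected subtree. All three properties hold, so this is a valid tree decomposition of width max|bag| − 1 = 2, and hence tw(G) ≤ 2.

Yes; width 2.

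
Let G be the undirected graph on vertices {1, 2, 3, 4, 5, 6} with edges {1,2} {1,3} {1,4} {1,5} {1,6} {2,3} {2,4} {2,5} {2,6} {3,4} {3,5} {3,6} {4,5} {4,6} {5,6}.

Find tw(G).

A width-5 tree decomposition is:
Bags: B1 = {1, 2, 3, 4, 5, 6}
Tree: (single bag)
A single bag containing all 6 vertices is trivially a valid decomposition of width 5. Conversely, {1, 2, 3, 4, 5, 6} is a clique of size 6, and the vertices of any clique must share a bag in every tree decomposition; so some bag has ≥ 6 vertices and tw(G) ≥ 5. Combining the bounds, tw(G) = 5.

5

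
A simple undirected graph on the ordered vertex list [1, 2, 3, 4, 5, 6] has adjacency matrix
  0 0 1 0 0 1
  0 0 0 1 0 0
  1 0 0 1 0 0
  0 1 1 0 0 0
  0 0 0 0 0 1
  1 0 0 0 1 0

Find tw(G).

A width-1 tree decomposition is:
Bags: B1 = {2, 4}  B2 = {3, 4}  B3 = {1, 3}  B4 = {1, 6}  B5 = {5, 6}
Tree: B1–B2, B2–B3, B3–B4, B4–B5
The largest bag has 2 vertices, giving width 1; this decomposition certifies tw(G) ≤ 1. Since G has at least one edge (e.g. 2–4), it is not an edgeless graph, so tw(G) ≥ 1. Hence tw(G) = 1 exactly.

1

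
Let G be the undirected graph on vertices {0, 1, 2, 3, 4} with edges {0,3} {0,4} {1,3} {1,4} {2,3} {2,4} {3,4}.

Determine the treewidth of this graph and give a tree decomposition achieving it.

Treewidth 2.
One optimal decomposition is:
Bags: B1 = {1, 3, 4}  B2 = {0, 3, 4}  B3 = {2, 3, 4}
Tree: B1–B2, B1–B3

The largest bag has 3 vertices, giving width 2; this decomposition certifies tw(G) ≤ 2. On the other hand G contains the 3-clique {0, 3, 4}. A clique must lie in a single bag of any decomposition, so no decomposition can have width below 2. Therefore the treewidth is 2.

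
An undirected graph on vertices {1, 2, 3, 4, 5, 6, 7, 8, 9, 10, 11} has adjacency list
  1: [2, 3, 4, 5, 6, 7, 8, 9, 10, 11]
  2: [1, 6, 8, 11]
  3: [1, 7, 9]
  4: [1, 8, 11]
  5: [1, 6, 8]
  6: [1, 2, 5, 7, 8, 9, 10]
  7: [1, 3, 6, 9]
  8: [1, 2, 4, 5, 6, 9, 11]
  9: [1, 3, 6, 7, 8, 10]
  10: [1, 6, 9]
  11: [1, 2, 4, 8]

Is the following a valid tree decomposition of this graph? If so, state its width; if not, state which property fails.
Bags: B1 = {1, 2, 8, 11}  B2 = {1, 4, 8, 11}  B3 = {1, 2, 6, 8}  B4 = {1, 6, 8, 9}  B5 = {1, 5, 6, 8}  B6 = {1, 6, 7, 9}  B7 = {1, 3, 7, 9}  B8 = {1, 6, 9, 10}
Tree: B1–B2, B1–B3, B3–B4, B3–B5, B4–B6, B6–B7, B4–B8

Every vertex of G appears in some bag (union = {1, 2, 3, 4, 5, 6, 7, 8, 9, 10, 11}); every edge is covered by a bag; and for each vertex v the set of bags containing v is connected in the bag tree. The decomposition is therefore valid. The largest bag has 4 vertices, so the width is 3.

Yes; width 3.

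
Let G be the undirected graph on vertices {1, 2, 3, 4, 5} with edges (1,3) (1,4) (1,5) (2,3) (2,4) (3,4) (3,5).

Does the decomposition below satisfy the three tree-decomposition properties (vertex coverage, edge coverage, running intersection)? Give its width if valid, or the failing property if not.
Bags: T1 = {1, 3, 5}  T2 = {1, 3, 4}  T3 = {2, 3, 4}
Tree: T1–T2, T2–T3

Yes; width 2.

Checking the three conditions: (i) the bags cover all of {1, 2, 3, 4, 5}; (ii) for each edge, some bag contains both endpoints; (iii) the bags containing any fixed vertex form a subtree. All hold, so the decomposition is valid with width 3 − 1 = 2.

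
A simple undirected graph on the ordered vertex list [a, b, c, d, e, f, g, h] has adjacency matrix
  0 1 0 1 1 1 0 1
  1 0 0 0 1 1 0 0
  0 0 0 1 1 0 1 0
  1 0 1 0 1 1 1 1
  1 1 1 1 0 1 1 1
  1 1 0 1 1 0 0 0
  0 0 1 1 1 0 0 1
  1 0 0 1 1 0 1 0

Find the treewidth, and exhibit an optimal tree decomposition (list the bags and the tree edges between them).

Every bag has size at most 4, so the width is 4 − 1 = 3 and tw(G) ≤ 3. Conversely, {d, e, g, h} is a clique of size 4, and the vertices of any clique must share a bag in every tree decomposition; so some bag has ≥ 4 vertices and tw(G) ≥ 3. The upper and lower bounds meet at 3, so that is the treewidth.

Treewidth 3.
One optimal decomposition is:
Bags: B1 = {a, d, e, h}  B2 = {a, d, e, f}  B3 = {a, b, e, f}  B4 = {d, e, g, h}  B5 = {c, d, e, g}
Tree: B1–B2, B2–B3, B1–B4, B4–B5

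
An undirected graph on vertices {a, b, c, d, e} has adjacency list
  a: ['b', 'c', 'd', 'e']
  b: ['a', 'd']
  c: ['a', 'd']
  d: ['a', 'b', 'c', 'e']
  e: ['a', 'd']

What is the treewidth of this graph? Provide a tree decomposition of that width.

The largest bag has 3 vertices, giving width 2; this decomposition certifies tw(G) ≤ 2. On the other hand G contains the 3-clique {a, d, e}. A clique must lie in a single bag of any decomposition, so no decomposition can have width below 2. Therefore the treewidth is 2.

Treewidth 2.
Bags: B1 = {a, d, e}  B2 = {a, b, d}  B3 = {a, c, d}
Tree: B1–B2, B1–B3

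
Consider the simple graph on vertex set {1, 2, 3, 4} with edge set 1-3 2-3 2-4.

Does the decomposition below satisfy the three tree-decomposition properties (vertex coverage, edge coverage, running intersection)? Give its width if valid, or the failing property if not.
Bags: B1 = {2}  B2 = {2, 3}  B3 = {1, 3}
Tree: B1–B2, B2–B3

No — vertex 4 appears in no bag.

A tree decomposition must satisfy three properties: every vertex lies in some bag; for every edge, both endpoints lie together in some bag; and for every vertex, the bags containing it form a connected subtree. Here vertex 4 appears in no bag, so the decomposition is invalid.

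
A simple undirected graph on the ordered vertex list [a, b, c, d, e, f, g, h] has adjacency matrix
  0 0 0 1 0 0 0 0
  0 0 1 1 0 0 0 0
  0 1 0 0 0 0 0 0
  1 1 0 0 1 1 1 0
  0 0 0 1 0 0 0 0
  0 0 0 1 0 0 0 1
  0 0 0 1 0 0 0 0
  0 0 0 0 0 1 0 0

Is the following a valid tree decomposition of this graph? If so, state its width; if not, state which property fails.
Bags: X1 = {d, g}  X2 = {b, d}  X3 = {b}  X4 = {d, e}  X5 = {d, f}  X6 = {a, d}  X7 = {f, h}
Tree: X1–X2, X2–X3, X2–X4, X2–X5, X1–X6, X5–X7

No — vertex c appears in no bag.

A tree decomposition must satisfy three properties: every vertex lies in some bag; for every edge, both endpoints lie together in some bag; and for every vertex, the bags containing it form a connected subtree. Here vertex c appears in no bag, so the decomposition is invalid.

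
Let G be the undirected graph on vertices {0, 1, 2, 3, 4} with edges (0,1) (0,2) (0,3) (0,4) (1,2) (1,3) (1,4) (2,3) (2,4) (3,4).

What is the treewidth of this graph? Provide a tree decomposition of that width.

Treewidth 4.
Bags: B1 = {0, 1, 2, 3, 4}
Tree: (single bag)

A single bag containing all 5 vertices is trivially a valid decomposition of width 4. For the lower bound, the 5 vertices {0, 1, 2, 3, 4} are pairwise adjacent, and any tree decomposition puts a clique entirely inside one bag — forcing width ≥ 4. Hence tw(G) = 4 exactly.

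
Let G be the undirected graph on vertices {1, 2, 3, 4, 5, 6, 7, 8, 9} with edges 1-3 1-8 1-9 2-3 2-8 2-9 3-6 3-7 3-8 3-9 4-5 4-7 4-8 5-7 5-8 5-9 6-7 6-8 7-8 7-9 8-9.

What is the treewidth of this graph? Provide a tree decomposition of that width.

Treewidth 3.
Bags: B1 = {5, 7, 8, 9}  B2 = {3, 7, 8, 9}  B3 = {2, 3, 8, 9}  B4 = {3, 6, 7, 8}  B5 = {1, 3, 8, 9}  B6 = {4, 5, 7, 8}
Tree: B1–B2, B2–B3, B2–B4, B3–B5, B1–B6

Every bag has size at most 4, so the width is 4 − 1 = 3 and tw(G) ≤ 3. For the lower bound, the 4 vertices {1, 3, 8, 9} are pairwise adjacent, and any tree decomposition puts a clique entirely inside one bag — forcing width ≥ 3. Hence tw(G) = 3 exactly.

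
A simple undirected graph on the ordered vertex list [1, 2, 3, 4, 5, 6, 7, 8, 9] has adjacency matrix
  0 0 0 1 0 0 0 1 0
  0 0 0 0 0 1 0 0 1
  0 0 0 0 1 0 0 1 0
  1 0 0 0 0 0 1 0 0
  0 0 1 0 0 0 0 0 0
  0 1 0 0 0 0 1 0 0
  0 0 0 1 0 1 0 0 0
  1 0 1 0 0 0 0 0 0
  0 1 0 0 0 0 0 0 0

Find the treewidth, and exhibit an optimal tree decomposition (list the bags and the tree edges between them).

Every bag has size at most 2, so the width is 2 − 1 = 1 and tw(G) ≤ 1. G has an edge, so its treewidth is at least 1. Therefore the treewidth is 1.

Treewidth 1.
Bags: B1 = {2, 9}  B2 = {2, 6}  B3 = {6, 7}  B4 = {4, 7}  B5 = {1, 4}  B6 = {1, 8}  B7 = {3, 8}  B8 = {3, 5}
Tree: B1–B2, B2–B3, B3–B4, B4–B5, B5–B6, B6–B7, B7–B8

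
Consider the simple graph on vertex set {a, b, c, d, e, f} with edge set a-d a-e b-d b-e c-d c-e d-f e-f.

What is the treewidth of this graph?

2

A width-2 tree decomposition is:
Bags: B1 = {d, e, f}  B2 = {c, d, e}  B3 = {a, d, e}  B4 = {b, d, e}
Tree: B1–B2, B2–B3, B3–B4
Each bag holds 3 vertices, so the decomposition has width 2, which upper-bounds the treewidth. For the lower bound, G contains the cycle f–d–c–e–f, so G is not a forest; only forests have treewidth ≤ 1, hence tw(G) ≥ 2. The upper and lower bounds meet at 2, so that is the treewidth.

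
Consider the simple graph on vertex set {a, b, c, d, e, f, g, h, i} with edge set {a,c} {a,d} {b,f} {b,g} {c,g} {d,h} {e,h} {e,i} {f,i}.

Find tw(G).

2

A width-2 tree decomposition is:
Bags: B1 = {b, f, i}  B2 = {b, g, i}  B3 = {c, g, i}  B4 = {a, c, i}  B5 = {a, d, i}  B6 = {d, h, i}  B7 = {e, h, i}
Tree: B1–B2, B2–B3, B3–B4, B4–B5, B5–B6, B6–B7
The largest bag has 3 vertices, giving width 2; this decomposition certifies tw(G) ≤ 2. For the lower bound, G contains the cycle i–f–b–g–c–a–d–h–e–i, so G is not a forest; only forests have treewidth ≤ 1, hence tw(G) ≥ 2. Therefore the treewidth is 2.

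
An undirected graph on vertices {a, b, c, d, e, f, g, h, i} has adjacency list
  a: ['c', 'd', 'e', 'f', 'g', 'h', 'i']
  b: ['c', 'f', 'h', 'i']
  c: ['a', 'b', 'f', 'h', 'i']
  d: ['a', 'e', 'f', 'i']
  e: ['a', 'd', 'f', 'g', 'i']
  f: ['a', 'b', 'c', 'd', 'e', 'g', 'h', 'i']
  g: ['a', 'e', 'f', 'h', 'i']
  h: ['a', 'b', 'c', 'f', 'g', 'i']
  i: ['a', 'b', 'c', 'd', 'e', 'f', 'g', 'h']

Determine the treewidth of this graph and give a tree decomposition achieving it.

Treewidth 4.
Bags: B1 = {a, f, g, h, i}  B2 = {a, e, f, g, i}  B3 = {a, d, e, f, i}  B4 = {a, c, f, h, i}  B5 = {b, c, f, h, i}
Tree: B1–B2, B2–B3, B1–B4, B4–B5

The largest bag has 5 vertices, giving width 4; this decomposition certifies tw(G) ≤ 4. Conversely, {a, d, e, f, i} is a clique of size 5, and the vertices of any clique must share a bag in every tree decomposition; so some bag has ≥ 5 vertices and tw(G) ≥ 4. The upper and lower bounds meet at 4, so that is the treewidth.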